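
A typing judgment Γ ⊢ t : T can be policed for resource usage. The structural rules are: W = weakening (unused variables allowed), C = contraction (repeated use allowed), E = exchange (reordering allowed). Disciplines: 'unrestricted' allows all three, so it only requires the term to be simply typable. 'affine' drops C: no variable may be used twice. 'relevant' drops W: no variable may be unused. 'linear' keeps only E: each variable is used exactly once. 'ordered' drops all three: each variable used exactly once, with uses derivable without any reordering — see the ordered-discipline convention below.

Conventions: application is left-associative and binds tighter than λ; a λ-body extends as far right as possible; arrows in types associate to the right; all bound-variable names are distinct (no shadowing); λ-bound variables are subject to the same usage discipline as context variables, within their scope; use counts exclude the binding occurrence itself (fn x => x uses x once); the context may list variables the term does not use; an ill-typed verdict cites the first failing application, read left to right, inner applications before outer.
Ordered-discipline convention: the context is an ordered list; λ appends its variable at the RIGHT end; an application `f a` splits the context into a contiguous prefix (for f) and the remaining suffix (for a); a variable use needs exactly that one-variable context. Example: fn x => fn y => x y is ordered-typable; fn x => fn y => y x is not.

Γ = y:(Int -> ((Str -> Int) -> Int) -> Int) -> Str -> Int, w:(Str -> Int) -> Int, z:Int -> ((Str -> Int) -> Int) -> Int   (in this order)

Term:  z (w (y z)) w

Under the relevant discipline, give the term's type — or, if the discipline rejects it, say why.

term : Int
counts: y: 1; w: 2; z: 2
use order (left to right): z, w, y, z, w
typing: ✓ — Int
all disciplines: ordered ✗ | linear ✗ | affine ✗ | relevant ✓ | unrestricted ✓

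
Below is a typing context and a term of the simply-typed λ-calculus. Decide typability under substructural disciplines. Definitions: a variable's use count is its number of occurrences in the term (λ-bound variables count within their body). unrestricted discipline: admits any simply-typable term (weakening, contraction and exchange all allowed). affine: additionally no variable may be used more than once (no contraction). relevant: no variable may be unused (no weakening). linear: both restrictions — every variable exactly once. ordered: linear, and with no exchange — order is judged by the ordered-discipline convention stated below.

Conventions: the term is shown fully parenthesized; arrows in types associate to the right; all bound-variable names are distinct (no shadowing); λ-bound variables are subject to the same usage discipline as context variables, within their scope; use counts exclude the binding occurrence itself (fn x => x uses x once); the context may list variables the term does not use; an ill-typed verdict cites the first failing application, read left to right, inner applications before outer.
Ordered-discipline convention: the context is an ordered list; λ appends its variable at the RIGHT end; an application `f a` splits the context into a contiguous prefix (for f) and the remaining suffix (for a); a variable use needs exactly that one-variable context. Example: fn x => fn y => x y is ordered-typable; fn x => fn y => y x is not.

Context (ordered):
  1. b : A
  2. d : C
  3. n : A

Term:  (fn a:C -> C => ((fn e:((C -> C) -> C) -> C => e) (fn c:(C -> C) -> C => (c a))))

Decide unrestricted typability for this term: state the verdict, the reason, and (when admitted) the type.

yes — simply typable at (C -> C) -> ((C -> C) -> C) -> C; W, C, E all held; term : (C -> C) -> ((C -> C) -> C) -> C
usage: b: 0, d: 0, n: 0, a (λ-bound): 1, e (λ-bound): 1, c (λ-bound): 1
use order (left to right): e, c, a
typing: well-typed at (C -> C) -> ((C -> C) -> C) -> C
per-discipline verdicts: ordered ✗ · linear ✗ · affine ✓ · relevant ✗ · unrestricted ✓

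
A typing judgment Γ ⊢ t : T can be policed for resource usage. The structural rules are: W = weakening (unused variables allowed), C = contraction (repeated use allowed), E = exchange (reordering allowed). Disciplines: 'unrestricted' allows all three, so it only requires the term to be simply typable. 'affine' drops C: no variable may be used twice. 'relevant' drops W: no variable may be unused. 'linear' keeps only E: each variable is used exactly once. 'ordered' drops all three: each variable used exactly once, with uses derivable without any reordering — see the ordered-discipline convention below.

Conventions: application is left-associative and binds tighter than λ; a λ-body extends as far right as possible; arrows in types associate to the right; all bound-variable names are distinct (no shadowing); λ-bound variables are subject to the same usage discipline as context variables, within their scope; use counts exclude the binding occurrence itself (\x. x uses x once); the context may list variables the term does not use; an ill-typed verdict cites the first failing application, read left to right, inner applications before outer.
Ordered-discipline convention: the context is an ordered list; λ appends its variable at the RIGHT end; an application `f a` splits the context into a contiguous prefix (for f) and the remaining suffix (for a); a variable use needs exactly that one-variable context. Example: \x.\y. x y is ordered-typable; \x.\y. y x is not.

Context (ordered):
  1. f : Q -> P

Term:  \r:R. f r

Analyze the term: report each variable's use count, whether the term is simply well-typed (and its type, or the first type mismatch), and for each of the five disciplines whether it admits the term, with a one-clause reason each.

use counts: f ×1; r (λ-bound) ×1
left-to-right use order: f, r
typing: ill-typed: an argument R mismatches the expected Q
ordered: ✗, fails simple typing
linear: ✗, a type mismatch blocks all five
affine: ✗, the type mismatch rejects it
relevant: ✗, not simply typable
unrestricted: ✗, fails simple typing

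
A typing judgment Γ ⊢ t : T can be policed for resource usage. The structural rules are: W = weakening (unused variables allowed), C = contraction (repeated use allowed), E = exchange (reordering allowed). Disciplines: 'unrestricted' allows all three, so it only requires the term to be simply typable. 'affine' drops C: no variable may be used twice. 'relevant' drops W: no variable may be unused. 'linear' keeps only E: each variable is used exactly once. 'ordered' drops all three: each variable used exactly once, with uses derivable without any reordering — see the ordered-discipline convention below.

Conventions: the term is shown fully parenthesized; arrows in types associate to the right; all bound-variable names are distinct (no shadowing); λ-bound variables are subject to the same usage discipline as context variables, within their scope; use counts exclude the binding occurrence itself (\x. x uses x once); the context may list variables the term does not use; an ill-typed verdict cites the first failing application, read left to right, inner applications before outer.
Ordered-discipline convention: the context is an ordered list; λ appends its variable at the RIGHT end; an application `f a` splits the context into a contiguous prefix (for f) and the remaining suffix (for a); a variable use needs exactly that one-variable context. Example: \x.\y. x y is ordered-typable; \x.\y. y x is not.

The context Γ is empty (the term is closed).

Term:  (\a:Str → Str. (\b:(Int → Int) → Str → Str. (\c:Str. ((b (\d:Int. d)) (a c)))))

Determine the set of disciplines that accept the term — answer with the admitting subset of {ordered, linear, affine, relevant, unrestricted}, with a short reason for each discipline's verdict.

admitted in: linear, affine, relevant, unrestricted
use counts: a [bound]: 1; b [bound]: 1; c [bound]: 1; d [bound]: 1
left-to-right use order: b, d, a, c
typing: well-typed at (Str → Str) → ((Int → Int) → Str → Str) → Str → Str
ordered: ✗, no ordered split (uses run b, d, a, c)
linear: ✓, single use per variable (a, b, c, d)
affine: ✓, at most one use each (a, b, c, d)
relevant: ✓, at least one use each (a, b, c, d)
unrestricted: ✓, simply typable at (Str → Str) → ((Int → Int) → Str → Str) → Str → Str; W, C, E all held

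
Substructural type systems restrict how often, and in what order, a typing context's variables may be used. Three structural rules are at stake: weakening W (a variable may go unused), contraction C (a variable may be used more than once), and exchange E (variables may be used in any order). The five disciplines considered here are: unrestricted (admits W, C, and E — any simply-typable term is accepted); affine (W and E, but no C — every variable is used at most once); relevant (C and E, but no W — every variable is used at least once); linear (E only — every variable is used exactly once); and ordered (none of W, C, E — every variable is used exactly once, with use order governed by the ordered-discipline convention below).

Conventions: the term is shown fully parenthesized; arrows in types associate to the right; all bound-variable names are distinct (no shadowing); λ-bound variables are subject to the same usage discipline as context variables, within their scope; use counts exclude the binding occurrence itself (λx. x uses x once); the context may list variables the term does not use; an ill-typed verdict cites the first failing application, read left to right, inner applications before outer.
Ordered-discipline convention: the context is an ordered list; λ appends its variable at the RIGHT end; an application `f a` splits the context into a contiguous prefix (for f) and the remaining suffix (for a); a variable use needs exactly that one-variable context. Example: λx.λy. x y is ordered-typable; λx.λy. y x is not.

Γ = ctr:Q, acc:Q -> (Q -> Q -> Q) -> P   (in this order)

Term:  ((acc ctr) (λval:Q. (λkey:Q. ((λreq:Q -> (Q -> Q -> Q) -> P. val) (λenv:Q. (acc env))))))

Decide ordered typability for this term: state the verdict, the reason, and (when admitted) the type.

no — needs contraction — acc ×2; unused: key, req — weakening required
variable uses: ctr: 1, acc: 2, val (bound): 1, key (bound): 0, req (bound): 0, env (bound): 1
order of uses: acc, ctr, val, acc, env
typing: well-typed at P
all disciplines: ordered ✗, linear ✗, affine ✗, relevant ✗, unrestricted ✓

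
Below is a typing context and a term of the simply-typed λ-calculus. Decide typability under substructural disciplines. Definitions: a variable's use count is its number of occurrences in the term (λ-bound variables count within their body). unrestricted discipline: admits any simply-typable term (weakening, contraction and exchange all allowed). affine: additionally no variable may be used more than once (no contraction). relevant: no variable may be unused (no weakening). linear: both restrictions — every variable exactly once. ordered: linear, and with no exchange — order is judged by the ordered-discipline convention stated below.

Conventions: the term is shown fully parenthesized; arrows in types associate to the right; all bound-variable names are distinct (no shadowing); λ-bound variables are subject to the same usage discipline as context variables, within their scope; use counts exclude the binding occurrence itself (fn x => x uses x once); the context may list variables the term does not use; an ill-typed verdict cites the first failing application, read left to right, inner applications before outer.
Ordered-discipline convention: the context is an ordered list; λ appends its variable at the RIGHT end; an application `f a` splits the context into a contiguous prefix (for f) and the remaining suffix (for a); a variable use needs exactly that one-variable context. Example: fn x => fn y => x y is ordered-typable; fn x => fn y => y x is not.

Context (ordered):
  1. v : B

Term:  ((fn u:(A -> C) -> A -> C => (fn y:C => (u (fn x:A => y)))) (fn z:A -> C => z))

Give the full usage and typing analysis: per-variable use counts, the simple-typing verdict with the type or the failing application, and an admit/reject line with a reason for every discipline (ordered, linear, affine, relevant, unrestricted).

counts: v ×0; u (λ-bound) ×1; y (λ-bound) ×1; x (λ-bound) ×0; z (λ-bound) ×1
order of uses: u, y, z
typing: the term checks, with type C -> A -> C
ordered ✗ (needs weakening: v, x unused)
linear ✗ (needs weakening: v, x unused)
affine ✓ (no duplicate uses among v, u, y, x, z)
relevant ✗ (needs weakening: v, x unused)
unrestricted ✓ (typability at C -> A -> C is all that's needed)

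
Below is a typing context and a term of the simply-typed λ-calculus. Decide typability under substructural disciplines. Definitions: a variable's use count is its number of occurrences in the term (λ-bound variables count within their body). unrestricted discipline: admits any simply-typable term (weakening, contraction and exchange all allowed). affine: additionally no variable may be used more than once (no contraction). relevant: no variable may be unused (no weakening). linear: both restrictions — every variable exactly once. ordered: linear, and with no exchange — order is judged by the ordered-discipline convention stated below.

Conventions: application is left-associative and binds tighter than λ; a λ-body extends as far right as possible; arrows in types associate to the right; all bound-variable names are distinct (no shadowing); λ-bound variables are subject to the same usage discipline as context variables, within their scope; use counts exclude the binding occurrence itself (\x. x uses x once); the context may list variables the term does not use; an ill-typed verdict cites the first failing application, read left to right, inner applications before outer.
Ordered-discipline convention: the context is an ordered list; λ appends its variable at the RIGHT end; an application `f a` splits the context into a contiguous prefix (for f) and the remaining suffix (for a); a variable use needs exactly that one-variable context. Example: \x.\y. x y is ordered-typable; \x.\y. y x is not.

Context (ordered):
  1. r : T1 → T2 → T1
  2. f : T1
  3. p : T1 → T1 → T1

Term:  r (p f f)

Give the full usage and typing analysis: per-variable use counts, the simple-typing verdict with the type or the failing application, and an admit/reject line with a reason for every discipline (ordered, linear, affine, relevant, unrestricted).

usage: r=1; f=2; p=1
left-to-right use order: r, p, f, f
typing: well-typed at T2 → T1
ordered ✗ (f ×2 used more than once (contraction))
linear ✗ (f ×2 used more than once (contraction))
affine ✗ (f ×2 used more than once (contraction))
relevant ✓ (at least one use each (r, f, p))
unrestricted ✓ (typability at T2 → T1 is all that's needed)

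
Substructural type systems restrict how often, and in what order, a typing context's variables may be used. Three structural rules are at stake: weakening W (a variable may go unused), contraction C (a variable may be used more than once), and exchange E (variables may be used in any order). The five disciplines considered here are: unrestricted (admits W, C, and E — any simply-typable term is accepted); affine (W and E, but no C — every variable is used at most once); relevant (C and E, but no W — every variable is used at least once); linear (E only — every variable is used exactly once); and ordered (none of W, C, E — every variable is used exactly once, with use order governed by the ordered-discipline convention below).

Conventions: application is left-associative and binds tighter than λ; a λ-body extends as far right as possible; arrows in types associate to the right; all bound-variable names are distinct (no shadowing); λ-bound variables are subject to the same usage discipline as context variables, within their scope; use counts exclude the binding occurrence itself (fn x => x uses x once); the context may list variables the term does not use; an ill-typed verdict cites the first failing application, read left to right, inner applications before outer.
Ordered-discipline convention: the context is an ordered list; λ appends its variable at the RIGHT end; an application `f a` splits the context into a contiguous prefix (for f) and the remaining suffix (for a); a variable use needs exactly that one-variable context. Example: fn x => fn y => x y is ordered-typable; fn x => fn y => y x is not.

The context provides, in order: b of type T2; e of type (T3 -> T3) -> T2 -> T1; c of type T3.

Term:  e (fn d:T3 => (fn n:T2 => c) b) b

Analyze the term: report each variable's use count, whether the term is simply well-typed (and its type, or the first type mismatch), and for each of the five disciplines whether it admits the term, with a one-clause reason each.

use counts: b=2; e=1; c=1; d [bound]=0; n [bound]=0
left-to-right use order: e, c, b, b
typing: well-typed — term : T1
ordered: ✗ — b ×2 used more than once (contraction); needs weakening: d, n unused
linear: ✗ — b ×2 used more than once (contraction); needs weakening: d, n unused
affine: ✗ — b ×2 used more than once (contraction)
relevant: ✗ — needs weakening: d, n unused
unrestricted: ✓ — type-checks (T1) and nothing is barred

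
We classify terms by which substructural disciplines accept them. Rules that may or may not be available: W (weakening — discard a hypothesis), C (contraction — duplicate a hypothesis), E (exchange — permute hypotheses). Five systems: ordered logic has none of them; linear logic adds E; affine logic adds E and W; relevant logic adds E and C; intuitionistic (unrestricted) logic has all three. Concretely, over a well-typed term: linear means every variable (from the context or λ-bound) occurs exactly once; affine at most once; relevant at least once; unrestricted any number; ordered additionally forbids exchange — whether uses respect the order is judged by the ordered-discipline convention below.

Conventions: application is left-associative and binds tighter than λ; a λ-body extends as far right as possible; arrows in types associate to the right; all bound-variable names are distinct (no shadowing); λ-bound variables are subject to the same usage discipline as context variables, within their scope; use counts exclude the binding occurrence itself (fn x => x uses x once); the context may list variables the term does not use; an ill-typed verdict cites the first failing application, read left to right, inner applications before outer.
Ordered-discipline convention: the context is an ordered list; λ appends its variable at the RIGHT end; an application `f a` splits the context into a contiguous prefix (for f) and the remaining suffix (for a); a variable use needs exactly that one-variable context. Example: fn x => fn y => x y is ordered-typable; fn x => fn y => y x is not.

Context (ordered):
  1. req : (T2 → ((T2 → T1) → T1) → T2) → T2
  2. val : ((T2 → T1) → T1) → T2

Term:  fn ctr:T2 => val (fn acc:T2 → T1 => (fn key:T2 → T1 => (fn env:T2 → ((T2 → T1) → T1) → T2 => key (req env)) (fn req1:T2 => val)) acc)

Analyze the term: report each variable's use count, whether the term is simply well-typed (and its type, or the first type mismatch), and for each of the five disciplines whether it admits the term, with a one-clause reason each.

usage: req: 1, val: 2, ctr (λ-bound): 0, acc (λ-bound): 1, key (λ-bound): 1, env (λ-bound): 1, req1 (λ-bound): 0
use order (left to right): val, key, req, env, val, acc
typing: the term checks, with type T2 → T2
ordered ✗ (uses contraction: val ×2; ctr, req1 left unused)
linear ✗ (uses contraction: val ×2; ctr, req1 left unused)
affine ✗ (uses contraction: val ×2)
relevant ✗ (ctr, req1 left unused)
unrestricted ✓ (well-typed at T2 → T2; no restrictions here)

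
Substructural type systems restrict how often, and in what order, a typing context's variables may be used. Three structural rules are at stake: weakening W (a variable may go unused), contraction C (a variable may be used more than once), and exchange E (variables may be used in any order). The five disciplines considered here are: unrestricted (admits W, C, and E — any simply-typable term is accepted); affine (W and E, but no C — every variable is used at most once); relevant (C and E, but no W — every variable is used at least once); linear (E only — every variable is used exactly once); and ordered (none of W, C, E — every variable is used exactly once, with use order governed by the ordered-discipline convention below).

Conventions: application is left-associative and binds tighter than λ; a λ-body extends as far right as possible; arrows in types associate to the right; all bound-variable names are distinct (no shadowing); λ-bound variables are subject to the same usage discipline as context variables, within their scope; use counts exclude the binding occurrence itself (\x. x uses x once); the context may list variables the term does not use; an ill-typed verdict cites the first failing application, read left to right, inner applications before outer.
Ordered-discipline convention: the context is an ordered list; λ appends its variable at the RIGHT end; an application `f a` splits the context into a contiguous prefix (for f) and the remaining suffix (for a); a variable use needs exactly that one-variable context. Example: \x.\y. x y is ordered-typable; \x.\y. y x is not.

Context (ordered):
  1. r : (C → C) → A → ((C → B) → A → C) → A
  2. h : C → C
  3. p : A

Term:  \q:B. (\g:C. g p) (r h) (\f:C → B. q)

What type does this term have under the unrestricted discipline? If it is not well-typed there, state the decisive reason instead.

not well-typed under unrestricted — the type mismatch rejects it
variable uses: r=1, h=1, p=1, q [bound]=1, g [bound]=1, f [bound]=0
order of uses: g, p, r, h, q
typing: ill-typed: non-arrow in function slot: C
all disciplines: ordered ✗ | linear ✗ | affine ✗ | relevant ✗ | unrestricted ✗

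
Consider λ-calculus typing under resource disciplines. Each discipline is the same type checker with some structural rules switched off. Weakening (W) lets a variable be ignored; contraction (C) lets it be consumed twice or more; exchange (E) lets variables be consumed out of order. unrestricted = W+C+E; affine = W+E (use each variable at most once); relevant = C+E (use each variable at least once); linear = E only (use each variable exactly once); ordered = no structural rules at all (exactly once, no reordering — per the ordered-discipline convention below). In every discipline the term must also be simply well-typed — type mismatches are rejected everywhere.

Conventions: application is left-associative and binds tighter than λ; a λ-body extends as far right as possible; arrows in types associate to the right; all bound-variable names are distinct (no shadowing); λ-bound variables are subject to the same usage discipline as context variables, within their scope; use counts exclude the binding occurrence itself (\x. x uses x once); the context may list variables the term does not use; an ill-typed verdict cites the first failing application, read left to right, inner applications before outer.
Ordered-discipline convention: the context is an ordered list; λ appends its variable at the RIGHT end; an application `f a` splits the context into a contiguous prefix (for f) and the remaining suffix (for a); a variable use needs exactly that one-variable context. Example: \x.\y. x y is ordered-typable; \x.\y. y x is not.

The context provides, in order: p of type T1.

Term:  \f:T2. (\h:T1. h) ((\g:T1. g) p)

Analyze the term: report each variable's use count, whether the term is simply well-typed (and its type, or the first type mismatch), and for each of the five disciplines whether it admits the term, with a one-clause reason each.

usage: p=1; f (λ-bound)=0; h (λ-bound)=1; g (λ-bound)=1
left-to-right use order: h, g, p
typing: well-typed at T2 -> T1
ordered ✗ (f never used (weakening))
linear ✗ (f never used (weakening))
affine ✓ (no duplicate uses among p, f, h, g)
relevant ✗ (f never used (weakening))
unrestricted ✓ (simply typable at T2 -> T1; W, C, E all held)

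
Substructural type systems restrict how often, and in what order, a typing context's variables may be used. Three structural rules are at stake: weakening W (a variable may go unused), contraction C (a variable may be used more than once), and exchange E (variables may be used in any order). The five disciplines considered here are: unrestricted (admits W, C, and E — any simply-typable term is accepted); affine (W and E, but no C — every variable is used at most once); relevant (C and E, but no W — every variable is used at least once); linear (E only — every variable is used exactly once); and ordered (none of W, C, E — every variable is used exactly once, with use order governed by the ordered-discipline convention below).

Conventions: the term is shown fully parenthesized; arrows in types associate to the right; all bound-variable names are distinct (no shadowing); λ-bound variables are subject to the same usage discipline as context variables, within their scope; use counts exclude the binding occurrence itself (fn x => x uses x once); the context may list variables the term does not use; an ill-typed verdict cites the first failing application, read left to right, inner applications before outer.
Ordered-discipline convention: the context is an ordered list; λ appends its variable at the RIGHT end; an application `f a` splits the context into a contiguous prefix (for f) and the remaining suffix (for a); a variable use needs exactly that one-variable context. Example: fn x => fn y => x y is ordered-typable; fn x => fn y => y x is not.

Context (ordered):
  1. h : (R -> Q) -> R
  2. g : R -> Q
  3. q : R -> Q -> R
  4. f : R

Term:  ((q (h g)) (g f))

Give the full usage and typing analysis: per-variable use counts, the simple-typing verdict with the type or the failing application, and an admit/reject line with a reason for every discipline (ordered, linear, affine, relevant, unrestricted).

use counts: h: 1×, g: 2×, q: 1×, f: 1×
uses in reading order: q, h, g, g, f
typing: well-typed at R
ordered ✗ (g ×2 used more than once (contraction))
linear ✗ (g ×2 used more than once (contraction))
affine ✗ (g ×2 used more than once (contraction))
relevant ✓ (at least one use each (h, g, q, f))
unrestricted ✓ (typability at R is all that's needed)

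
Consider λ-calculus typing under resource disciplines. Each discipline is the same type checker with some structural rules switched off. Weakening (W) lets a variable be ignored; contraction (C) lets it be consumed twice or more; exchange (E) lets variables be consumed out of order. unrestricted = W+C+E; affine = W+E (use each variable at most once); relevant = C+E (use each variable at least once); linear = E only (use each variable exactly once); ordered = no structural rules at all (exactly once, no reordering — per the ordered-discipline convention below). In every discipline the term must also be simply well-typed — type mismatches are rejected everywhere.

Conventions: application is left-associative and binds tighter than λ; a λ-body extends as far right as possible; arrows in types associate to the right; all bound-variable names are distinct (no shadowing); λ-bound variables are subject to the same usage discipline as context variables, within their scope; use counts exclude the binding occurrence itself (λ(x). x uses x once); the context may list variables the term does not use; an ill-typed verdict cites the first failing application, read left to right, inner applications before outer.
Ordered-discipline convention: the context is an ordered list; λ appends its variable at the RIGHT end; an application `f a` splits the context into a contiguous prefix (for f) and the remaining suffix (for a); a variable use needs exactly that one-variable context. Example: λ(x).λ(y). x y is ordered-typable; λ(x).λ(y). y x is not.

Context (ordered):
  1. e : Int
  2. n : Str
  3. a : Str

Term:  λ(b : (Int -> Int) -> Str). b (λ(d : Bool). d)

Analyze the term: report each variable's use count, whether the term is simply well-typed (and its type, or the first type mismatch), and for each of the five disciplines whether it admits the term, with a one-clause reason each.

counts: e ×0, n ×0, a ×0, b (λ-bound) ×1, d (λ-bound) ×1
order of uses: b, d
typing: ill-typed: a function awaiting Int -> Int gets Bool -> Bool
ordered: ✗, not simply typable
linear: ✗, fails simple typing
affine: ✗, a type mismatch blocks all five
relevant: ✗, the type mismatch rejects it
unrestricted: ✗, not simply typable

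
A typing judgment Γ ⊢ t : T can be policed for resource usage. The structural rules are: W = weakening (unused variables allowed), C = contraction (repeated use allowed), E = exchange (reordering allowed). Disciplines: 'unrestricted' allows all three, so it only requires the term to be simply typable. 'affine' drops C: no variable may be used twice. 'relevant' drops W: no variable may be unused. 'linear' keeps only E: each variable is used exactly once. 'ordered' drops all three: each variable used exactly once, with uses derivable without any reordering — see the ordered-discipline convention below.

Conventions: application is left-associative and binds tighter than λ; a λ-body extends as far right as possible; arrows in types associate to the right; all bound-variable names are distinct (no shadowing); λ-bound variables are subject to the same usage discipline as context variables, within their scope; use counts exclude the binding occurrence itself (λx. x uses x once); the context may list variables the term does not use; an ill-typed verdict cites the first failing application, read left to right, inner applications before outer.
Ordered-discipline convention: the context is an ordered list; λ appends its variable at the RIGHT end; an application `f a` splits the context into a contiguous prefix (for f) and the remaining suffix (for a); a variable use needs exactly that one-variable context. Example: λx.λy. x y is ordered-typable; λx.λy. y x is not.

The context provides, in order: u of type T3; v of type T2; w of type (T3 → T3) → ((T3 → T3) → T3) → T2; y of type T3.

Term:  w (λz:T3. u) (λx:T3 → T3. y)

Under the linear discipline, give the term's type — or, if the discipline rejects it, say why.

not well-typed under linear — v, z, x left unused
usage: u ×1; v ×0; w ×1; y ×1; z (λ-bound) ×0; x (λ-bound) ×0
use order (left to right): w, u, y
typing: ✓ — T2
per-discipline verdicts: ordered ✗; linear ✗; affine ✓; relevant ✗; unrestricted ✓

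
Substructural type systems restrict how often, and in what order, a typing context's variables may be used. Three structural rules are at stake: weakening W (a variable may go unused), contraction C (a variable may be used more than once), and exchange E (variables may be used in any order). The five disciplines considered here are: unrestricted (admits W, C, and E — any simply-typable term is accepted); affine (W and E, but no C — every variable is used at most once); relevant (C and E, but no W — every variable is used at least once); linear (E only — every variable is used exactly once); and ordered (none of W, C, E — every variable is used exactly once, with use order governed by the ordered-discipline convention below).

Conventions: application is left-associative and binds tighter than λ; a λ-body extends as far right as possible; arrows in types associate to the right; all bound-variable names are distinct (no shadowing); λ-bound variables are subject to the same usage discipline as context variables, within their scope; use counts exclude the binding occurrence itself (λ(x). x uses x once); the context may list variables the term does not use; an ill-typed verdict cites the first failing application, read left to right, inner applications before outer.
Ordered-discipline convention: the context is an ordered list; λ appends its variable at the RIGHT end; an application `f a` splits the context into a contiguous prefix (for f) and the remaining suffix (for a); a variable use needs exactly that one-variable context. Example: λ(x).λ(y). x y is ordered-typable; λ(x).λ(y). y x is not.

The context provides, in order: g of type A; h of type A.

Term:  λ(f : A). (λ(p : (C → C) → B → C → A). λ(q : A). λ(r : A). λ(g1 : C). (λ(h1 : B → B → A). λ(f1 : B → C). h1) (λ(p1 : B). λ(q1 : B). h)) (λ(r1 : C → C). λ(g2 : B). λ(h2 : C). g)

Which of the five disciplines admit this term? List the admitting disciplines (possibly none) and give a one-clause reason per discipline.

admitting disciplines: affine, unrestricted
variable uses: g=1; h=1; f [bound]=0; p [bound]=0; q [bound]=0; r [bound]=0; g1 [bound]=0; h1 [bound]=1; f1 [bound]=0; p1 [bound]=0; q1 [bound]=0; r1 [bound]=0; g2 [bound]=0; h2 [bound]=0
order of uses: h1, h, g
typing: well-typed at A → A → A → C → (B → C) → B → B → A
ordered: ✗ — f, p, q, r, g1, f1, p1, q1, r1, g2, h2 never used (weakening)
linear: ✗ — f, p, q, r, g1, f1, p1, q1, r1, g2, h2 never used (weakening)
affine: ✓ — at most one use each (g, h, f, p, q, r, g1, h1, f1, p1, q1, r1, g2, h2)
relevant: ✗ — f, p, q, r, g1, f1, p1, q1, r1, g2, h2 never used (weakening)
unrestricted: ✓ — simply typable at A → A → A → C → (B → C) → B → B → A; W, C, E all held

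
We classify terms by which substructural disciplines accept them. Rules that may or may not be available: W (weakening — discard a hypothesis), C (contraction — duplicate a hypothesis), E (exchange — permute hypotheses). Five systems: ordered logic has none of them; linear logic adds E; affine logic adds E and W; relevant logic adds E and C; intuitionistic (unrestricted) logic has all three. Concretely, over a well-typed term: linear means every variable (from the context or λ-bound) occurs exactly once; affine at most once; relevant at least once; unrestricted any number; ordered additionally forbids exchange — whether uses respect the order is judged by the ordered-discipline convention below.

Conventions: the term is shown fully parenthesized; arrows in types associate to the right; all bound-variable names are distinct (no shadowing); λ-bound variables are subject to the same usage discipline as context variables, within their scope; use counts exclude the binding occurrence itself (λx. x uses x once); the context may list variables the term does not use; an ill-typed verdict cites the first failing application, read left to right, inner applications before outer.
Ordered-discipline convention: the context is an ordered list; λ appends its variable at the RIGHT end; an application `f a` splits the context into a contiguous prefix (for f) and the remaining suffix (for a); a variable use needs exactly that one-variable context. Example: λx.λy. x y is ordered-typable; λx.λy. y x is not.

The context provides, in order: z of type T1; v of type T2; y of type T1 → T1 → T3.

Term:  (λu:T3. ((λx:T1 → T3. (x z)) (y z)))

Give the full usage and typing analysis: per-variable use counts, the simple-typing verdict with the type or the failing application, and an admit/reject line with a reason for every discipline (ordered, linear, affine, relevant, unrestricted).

variable uses: z=2; v=0; y=1; u (bound)=0; x (bound)=1
uses in reading order: x, z, y, z
typing: well-typed at T3 → T3
ordered: ✗ — z ×2 used more than once (contraction); unused: v, u — weakening required
linear: ✗ — z ×2 used more than once (contraction); unused: v, u — weakening required
affine: ✗ — z ×2 used more than once (contraction)
relevant: ✗ — unused: v, u — weakening required
unrestricted: ✓ — typability at T3 → T3 is all that's needed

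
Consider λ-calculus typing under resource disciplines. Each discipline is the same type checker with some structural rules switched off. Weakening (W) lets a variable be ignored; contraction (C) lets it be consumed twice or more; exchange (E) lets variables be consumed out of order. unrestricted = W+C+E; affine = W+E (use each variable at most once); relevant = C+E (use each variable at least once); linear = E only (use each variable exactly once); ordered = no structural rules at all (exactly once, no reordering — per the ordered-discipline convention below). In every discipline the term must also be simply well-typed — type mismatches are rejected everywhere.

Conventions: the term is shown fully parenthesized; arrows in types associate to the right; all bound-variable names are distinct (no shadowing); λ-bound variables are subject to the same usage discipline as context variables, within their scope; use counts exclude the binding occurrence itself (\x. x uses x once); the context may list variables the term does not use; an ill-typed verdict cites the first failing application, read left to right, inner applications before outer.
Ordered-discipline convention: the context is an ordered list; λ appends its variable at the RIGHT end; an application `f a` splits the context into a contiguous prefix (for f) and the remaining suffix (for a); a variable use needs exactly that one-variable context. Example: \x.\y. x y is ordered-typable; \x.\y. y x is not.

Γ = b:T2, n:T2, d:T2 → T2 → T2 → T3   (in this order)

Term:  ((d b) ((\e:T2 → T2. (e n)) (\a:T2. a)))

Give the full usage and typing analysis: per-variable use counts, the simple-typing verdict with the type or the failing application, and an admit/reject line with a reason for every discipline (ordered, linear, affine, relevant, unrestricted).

use counts: b: 1; n: 1; d: 1; e (λ-bound): 1; a (λ-bound): 1
order of uses: d, b, e, n, a
typing: well-typed at T2 → T3
ordered: ✗ — no ordered split (uses run d, b, e, n, a)
linear: ✓ — exactly-once usage across b, n, d, e, a
affine: ✓ — none of b, n, d, e, a used more than once
relevant: ✓ — none of b, n, d, e, a goes unused
unrestricted: ✓ — type-checks (T2 → T3) and nothing is barred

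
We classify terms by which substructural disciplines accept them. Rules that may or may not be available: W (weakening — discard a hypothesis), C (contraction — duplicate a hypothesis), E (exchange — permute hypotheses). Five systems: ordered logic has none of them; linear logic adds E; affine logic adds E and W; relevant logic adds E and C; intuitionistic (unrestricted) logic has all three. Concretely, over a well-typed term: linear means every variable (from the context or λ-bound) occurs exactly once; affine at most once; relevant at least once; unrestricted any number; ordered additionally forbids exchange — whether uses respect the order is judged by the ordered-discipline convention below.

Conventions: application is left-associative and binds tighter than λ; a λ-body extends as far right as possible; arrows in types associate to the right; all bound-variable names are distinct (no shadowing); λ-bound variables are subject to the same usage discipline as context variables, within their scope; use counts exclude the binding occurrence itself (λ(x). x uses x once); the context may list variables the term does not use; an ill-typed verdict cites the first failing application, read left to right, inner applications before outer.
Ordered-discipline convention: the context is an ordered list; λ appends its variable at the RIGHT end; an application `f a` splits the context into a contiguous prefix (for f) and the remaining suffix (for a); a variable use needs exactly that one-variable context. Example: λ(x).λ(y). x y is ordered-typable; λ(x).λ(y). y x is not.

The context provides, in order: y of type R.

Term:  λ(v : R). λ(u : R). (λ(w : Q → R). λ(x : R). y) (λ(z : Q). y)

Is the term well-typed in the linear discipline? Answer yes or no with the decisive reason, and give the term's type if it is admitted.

no — y ×2 used more than once (contraction); unused: v, u, w, x, z — weakening required
usage: y: 2×; v [bound]: 0×; u [bound]: 0×; w [bound]: 0×; x [bound]: 0×; z [bound]: 0×
left-to-right use order: y, y
typing: the term checks, with type R → R → R → R
across the five disciplines: ordered ✗; linear ✗; affine ✗; relevant ✗; unrestricted ✓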